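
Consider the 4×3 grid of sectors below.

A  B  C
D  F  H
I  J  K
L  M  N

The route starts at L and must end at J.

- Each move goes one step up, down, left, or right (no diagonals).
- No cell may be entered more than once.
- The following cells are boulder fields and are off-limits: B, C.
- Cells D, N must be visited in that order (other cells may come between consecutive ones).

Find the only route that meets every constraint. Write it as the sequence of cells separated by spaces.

The waypoints must appear in the order D, N, with no cell reused.
Route from L: 2× up (reaching D), 2× right (reaching H), 2× down (reaching N), left to M, up to J — 8 moves in all.
Check: order respected (D at step 2, N at step 6).

L I D F H K N M J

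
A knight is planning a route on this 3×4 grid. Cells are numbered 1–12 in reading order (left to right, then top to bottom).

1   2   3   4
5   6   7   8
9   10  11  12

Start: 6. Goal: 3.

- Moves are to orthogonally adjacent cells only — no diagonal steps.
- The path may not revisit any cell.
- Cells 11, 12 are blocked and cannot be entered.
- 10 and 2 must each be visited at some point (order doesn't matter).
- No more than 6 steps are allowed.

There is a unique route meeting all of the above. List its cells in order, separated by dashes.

The budget equals the shortest possible length, so every move has to be on a shortest route through the required cells.
Route from 6: down 1 to 10, left 1 to 9, up 2 to 1, right 2 to 3 — 6 moves in all.
Check: all required cells visited; 6 ≤ 6 moves.

6 - 10 - 9 - 5 - 1 - 2 - 3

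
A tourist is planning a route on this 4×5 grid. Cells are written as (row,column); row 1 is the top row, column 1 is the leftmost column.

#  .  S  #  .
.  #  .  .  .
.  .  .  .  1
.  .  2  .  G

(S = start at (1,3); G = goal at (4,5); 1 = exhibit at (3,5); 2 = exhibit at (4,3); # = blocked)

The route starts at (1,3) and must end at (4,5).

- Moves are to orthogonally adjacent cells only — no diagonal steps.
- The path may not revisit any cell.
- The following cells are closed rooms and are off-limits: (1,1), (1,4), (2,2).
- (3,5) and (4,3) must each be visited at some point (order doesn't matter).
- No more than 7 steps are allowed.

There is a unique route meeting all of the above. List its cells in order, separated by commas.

(1,3), (2,3), (3,3), (4,3), (4,4), (3,4), (3,5), (4,5)

The budget equals the shortest possible length, so every move has to be on a shortest route through the required cells.
Route from (1,3): 3× down (reaching (4,3)), right to (4,4), up to (3,4), right to (3,5), down to (4,5) — 7 moves in all.
Check: all required cells visited; 7 ≤ 7 moves.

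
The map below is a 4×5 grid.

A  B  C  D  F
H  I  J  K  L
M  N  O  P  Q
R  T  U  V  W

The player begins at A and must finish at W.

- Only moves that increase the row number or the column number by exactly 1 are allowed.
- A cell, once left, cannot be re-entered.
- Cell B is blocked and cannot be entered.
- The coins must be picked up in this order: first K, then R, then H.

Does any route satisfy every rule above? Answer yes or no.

no

R lies to the left of K, so going from K to R would need a leftward move — but moves only go right/down, so K cannot be visited before R.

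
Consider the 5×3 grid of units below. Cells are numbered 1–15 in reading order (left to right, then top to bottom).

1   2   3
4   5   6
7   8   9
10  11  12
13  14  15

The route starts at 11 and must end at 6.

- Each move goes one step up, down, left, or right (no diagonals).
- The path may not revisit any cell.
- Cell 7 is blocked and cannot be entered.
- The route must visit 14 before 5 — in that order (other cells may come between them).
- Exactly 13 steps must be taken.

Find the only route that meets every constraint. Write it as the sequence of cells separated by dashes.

The waypoints must appear in the order 14, 5, with no cell reused.
Route from 11: left 1 to 10, down 1 to 13, right 2 to 15, up 2 to 9, left 1 to 8, up 1 to 5, left 1 to 4, up 1 to 1, right 2 to 3, down 1 to 6 — 13 moves in all.
Check: order respected (14 at step 3, 5 at step 8); 13 moves as required.

11 - 10 - 13 - 14 - 15 - 12 - 9 - 8 - 5 - 4 - 1 - 2 - 3 - 6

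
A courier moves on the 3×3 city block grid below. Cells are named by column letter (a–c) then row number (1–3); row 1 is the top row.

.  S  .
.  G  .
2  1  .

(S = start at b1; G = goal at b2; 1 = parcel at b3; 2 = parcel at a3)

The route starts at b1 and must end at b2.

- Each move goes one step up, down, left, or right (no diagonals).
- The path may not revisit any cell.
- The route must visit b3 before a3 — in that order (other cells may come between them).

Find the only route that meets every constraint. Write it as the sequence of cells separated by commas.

The waypoints must appear in the order b3, a3, with no cell reused.
Route from b1: right to c1, 2× down (reaching c3), 2× left (reaching a3), up to a2, right to b2 — 7 moves in all.
Check: order respected (1 at step 4, 2 at step 5).

b1, c1, c2, c3, b3, a3, a2, b2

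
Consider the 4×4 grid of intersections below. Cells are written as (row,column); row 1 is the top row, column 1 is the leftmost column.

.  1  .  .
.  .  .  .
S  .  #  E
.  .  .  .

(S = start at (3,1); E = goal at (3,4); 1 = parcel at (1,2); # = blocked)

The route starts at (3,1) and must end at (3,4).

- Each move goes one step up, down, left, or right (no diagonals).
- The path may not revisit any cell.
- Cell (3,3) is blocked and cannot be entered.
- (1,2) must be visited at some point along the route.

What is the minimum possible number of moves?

7

Any route passes through (1,2) somewhere between (3,1) and (3,4). Summing Manhattan distances along the two legs ((3,1) → (1,2) → (3,4)) gives a lower bound of 3 + 4 = 7 moves.
A route of 7 moves achieves this: (3,1) → (2,1) → (1,1) → (1,2) → (2,2) → (2,3) → (2,4) → (3,4).
Since 7 matches the lower bound, it is optimal.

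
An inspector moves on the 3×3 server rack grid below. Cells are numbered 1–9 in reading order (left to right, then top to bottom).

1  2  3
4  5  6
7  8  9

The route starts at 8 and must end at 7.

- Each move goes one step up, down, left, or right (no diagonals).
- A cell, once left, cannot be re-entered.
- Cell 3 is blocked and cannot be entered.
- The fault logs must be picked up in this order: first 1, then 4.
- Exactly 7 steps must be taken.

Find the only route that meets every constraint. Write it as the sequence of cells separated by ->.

The waypoints must appear in the order 1, 4, with no cell reused.
Route from 8: right 1 to 9, up 1 to 6, left 1 to 5, up 1 to 2, left 1 to 1, down 2 to 7 — 7 moves in all.
Check: order respected (1 at step 5, 4 at step 6); 7 moves as required.

8 -> 9 -> 6 -> 5 -> 2 -> 1 -> 4 -> 7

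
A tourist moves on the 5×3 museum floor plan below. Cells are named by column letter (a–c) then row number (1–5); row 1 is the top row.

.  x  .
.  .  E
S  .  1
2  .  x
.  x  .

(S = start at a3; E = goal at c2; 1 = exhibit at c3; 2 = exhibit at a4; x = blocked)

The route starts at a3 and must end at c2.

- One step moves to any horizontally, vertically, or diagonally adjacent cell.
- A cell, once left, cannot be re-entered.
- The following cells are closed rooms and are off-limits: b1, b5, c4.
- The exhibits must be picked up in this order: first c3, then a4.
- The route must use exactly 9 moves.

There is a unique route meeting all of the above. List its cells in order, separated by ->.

The waypoints must appear in the order c3, a4, with no cell reused.
Route from a3: up 2 to a1, down-right 2 to c3, down-left 2 to a5, up 1 to a4, up-right 2 to c2 — 9 moves in all.
Check: order respected (1 at step 4, 2 at step 7); 9 moves as required.

a3 -> a2 -> a1 -> b2 -> c3 -> b4 -> a5 -> a4 -> b3 -> c2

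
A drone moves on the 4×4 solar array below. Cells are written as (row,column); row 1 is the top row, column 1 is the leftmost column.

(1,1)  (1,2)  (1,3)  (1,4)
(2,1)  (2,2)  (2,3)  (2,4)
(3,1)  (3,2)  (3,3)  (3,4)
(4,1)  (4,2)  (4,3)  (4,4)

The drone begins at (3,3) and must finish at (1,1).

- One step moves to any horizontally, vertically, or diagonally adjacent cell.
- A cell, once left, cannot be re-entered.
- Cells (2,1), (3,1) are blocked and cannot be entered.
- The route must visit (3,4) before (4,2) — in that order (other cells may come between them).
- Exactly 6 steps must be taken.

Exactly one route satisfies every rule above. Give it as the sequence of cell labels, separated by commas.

(3,3), (3,4), (4,3), (4,2), (3,2), (2,2), (1,1)

The waypoints must appear in the order (3,4), (4,2), with no cell reused.
Route from (3,3): right 1 to (3,4), down-left 1 to (4,3), left 1 to (4,2), up 2 to (2,2), up-left 1 to (1,1) — 6 moves in all.
Check: order respected ((3,4) at step 1, (4,2) at step 3); 6 moves as required.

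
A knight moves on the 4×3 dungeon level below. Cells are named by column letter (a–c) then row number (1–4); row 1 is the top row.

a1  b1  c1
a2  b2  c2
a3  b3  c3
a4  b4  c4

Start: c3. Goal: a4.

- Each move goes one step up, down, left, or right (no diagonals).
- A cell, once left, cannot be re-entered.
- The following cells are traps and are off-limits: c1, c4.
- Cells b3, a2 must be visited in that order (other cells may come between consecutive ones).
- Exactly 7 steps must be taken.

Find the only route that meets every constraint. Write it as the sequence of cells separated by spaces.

The waypoints must appear in the order b3, a2, with no cell reused.
Route from c3: left to b3, 2× up (reaching b1), left to a1, 3× down (reaching a4) — 7 moves in all.
Check: order respected (b3 at step 1, a2 at step 5); 7 moves as required.

c3 b3 b2 b1 a1 a2 a3 a4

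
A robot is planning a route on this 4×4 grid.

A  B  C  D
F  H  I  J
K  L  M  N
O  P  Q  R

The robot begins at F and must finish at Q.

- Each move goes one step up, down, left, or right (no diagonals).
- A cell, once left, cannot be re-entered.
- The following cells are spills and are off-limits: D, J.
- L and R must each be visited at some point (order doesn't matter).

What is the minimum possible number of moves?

6

Any route passes through L and R in some order between F and Q. Summing Manhattan distances along each leg and taking the cheapest ordering (F → L → R → Q) gives a lower bound of 2 + 3 + 1 = 6 moves.
A route of 6 moves achieves this: F → K → L → M → N → R → Q.
Since 6 matches the lower bound, it is optimal.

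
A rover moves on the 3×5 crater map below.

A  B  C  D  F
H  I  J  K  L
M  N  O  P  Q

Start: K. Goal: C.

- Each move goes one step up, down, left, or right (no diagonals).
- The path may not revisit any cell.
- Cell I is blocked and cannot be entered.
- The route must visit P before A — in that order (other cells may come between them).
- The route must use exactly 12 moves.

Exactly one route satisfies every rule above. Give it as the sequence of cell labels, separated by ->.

The waypoints must appear in the order P, A, with no cell reused.
Route from K: up 1 to D, right 1 to F, down 2 to Q, left 4 to M, up 2 to A, right 2 to C — 12 moves in all.
Check: order respected (P at step 5, A at step 10); 12 moves as required.

K -> D -> F -> L -> Q -> P -> O -> N -> M -> H -> A -> B -> C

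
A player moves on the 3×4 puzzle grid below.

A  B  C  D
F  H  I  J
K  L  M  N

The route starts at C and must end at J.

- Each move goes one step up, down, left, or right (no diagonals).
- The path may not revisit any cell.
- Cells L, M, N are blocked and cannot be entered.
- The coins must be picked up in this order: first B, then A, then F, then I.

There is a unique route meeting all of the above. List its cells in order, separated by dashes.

The waypoints must appear in the order B, A, F, I, with no cell reused.
Route from C: left 2 to A, down 1 to F, right 3 to J — 6 moves in all.
Check: order respected (B at step 1, A at step 2, F at step 3, I at step 5).

C - B - A - F - H - I - J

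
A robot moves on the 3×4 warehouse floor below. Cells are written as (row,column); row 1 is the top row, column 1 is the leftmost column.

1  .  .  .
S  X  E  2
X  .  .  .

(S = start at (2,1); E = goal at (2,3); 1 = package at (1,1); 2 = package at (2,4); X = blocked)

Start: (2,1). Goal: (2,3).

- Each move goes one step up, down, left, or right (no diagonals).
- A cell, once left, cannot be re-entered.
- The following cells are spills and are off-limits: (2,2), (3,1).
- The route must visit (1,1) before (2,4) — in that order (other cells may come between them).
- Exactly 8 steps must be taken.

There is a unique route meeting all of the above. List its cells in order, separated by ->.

(2,1) -> (1,1) -> (1,2) -> (1,3) -> (1,4) -> (2,4) -> (3,4) -> (3,3) -> (2,3)

The waypoints must appear in the order (1,1), (2,4), with no cell reused.
Route from (2,1): up to (1,1), 3× right (reaching (1,4)), 2× down (reaching (3,4)), left to (3,3), up to (2,3) — 8 moves in all.
Check: order respected (1 at step 1, 2 at step 5); 8 moves as required.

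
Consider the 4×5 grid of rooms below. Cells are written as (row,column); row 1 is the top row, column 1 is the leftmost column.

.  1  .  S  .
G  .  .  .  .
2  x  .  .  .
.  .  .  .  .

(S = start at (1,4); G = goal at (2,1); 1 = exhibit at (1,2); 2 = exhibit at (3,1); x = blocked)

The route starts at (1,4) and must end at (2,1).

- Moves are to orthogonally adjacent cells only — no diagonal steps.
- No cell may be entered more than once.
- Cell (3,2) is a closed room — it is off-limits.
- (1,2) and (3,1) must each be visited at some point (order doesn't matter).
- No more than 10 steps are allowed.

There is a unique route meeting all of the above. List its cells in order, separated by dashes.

(1,4) - (1,3) - (1,2) - (2,2) - (2,3) - (3,3) - (4,3) - (4,2) - (4,1) - (3,1) - (2,1)

The 10-move cap with required stops at (1,2), (3,1) leaves no slack for detours.
Route from (1,4): 2× left (reaching (1,2)), down to (2,2), right to (2,3), 2× down (reaching (4,3)), 2× left (reaching (4,1)), 2× up (reaching (2,1)) — 10 moves in all.
Check: all required cells visited; 10 ≤ 10 moves.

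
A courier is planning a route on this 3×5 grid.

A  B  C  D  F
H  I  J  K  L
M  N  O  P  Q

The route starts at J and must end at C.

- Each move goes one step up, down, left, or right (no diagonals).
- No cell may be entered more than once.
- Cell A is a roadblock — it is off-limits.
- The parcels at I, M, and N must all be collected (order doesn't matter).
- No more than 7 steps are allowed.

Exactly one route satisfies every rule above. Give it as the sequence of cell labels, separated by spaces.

Any route must reach I, M, and N and still end at C within 7 moves, so the order of the required stops is forced.
Route from J: down 1 to O, left 2 to M, up 1 to H, right 1 to I, up 1 to B, right 1 to C — 7 moves in all.
Check: all required cells visited; 7 ≤ 7 moves.

J O N M H I B C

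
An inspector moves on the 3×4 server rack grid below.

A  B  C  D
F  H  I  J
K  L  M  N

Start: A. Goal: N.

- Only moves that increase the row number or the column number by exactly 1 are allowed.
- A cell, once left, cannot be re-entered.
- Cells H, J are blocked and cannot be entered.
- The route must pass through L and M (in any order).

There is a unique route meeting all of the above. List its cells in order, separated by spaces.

Moves only go right or down, so the column and row indices never decrease.
Route from A: down 2 to K, right 3 to N — 5 moves in all.
Check: all required cells visited.

A F K L M N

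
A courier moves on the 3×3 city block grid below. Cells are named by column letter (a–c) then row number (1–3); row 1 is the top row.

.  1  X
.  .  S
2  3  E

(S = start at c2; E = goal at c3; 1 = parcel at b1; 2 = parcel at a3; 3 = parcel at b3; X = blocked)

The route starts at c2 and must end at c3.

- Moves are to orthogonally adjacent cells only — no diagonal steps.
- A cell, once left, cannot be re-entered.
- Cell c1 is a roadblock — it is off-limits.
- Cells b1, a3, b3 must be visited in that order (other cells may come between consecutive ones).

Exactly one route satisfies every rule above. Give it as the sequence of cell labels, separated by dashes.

c2 - b2 - b1 - a1 - a2 - a3 - b3 - c3

The waypoints must appear in the order b1, a3, b3, with no cell reused.
Route from c2: left to b2, up to b1, left to a1, 2× down (reaching a3), 2× right (reaching c3) — 7 moves in all.
Check: order respected (1 at step 2, 2 at step 5, 3 at step 6).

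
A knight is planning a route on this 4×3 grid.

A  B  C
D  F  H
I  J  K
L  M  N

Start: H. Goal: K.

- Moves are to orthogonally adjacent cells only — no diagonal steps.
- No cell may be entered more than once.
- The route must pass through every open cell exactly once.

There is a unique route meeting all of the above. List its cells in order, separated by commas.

Need to visit all 12 open cells exactly once, starting at H and ending at K.
Cell C has only two open neighbours (H and B), so the path must pass straight through it: one of those is the cell it's entered from and the other is where it exits.
Route from H: up 1 to C, left 2 to A, down 1 to D, right 1 to F, down 1 to J, left 1 to I, down 1 to L, right 2 to N, up 1 to K — 11 moves in all.
Check: all 12 open cells covered.

H, C, B, A, D, F, J, I, L, M, N, K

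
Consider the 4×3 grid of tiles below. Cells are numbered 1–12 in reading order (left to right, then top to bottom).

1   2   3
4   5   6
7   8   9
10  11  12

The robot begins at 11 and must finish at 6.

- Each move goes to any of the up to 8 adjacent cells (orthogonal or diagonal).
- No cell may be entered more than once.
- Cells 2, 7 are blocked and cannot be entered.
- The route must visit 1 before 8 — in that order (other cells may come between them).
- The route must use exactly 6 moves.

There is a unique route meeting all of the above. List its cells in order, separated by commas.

The waypoints must appear in the order 1, 8, with no cell reused.
Route from 11: up-right 1 to 9, up-left 2 to 1, down 1 to 4, down-right 1 to 8, up-right 1 to 6 — 6 moves in all.
Check: order respected (1 at step 3, 8 at step 5); 6 moves as required.

11, 9, 5, 1, 4, 8, 6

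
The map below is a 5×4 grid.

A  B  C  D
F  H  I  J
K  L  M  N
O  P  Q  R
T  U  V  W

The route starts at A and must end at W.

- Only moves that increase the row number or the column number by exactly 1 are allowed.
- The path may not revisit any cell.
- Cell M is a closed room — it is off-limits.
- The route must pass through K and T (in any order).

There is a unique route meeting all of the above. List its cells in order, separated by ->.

Moves only go right or down, so the column and row indices never decrease.
Route from A: down 4 to T, right 3 to W — 7 moves in all.
Check: all required cells visited.

A -> F -> K -> O -> T -> U -> V -> W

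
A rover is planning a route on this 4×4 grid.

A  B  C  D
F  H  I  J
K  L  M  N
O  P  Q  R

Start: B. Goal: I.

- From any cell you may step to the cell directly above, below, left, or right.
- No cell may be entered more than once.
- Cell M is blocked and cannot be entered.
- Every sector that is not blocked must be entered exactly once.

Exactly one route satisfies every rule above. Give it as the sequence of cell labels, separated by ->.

Need to visit all 15 open cells exactly once, starting at B and ending at I.
Cell R has only two open neighbours (N and Q), so the path must pass straight through it: one of those is the cell it's entered from and the other is where it exits.
Route from B: left 1 to A, down 1 to F, right 1 to H, down 1 to L, left 1 to K, down 1 to O, right 3 to R, up 3 to D, left 1 to C, down 1 to I — 14 moves in all.
Check: all 15 open cells covered.

B -> A -> F -> H -> L -> K -> O -> P -> Q -> R -> N -> J -> D -> C -> I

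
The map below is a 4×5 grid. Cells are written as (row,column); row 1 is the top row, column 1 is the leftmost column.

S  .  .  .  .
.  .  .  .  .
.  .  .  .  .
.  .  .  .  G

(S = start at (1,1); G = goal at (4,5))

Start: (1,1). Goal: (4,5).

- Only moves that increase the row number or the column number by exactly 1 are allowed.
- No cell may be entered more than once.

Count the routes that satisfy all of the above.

35

A right/down-only route from (1,1) to (4,5) makes exactly 3 down-moves and 4 right-moves in some order.
With no other constraints that would be C(7,3) = 35 routes.
That gives 35 routes.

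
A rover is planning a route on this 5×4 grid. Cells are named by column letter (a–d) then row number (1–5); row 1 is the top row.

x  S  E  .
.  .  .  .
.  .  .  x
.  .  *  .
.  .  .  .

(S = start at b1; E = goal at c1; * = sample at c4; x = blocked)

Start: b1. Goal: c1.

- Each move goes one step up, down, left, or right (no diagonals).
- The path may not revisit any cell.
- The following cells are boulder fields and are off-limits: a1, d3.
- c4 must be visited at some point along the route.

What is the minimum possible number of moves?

7

Any route passes through c4 somewhere between b1 and c1. Summing Manhattan distances along the two legs (b1 → c4 → c1) gives a lower bound of 4 + 3 = 7 moves.
A route of 7 moves achieves this: b1 → b2 → b3 → b4 → c4 → c3 → c2 → c1.
Since 7 matches the lower bound, it is optimal.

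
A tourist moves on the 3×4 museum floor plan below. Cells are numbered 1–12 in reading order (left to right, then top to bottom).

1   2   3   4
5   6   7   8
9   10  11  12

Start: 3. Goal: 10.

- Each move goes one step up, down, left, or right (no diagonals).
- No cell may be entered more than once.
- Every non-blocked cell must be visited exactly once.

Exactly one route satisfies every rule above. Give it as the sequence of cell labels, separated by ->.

3 -> 4 -> 8 -> 12 -> 11 -> 7 -> 6 -> 2 -> 1 -> 5 -> 9 -> 10

Need to visit all 12 open cells exactly once, starting at 3 and ending at 10.
Cell 9 has only two open neighbours (5 and 10), so the path must pass straight through it: one of those is the cell it's entered from and the other is where it exits.
Route from 3: right 1 to 4, down 2 to 12, left 1 to 11, up 1 to 7, left 1 to 6, up 1 to 2, left 1 to 1, down 2 to 9, right 1 to 10 — 11 moves in all.
Check: all 12 open cells covered.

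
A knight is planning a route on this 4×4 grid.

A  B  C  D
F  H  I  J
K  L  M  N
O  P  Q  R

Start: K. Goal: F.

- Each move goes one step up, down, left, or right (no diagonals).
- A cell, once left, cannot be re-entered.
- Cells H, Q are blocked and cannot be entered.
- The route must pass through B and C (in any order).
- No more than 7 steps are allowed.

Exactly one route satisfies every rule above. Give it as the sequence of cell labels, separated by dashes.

K - L - M - I - C - B - A - F

The 7-move cap with required stops at B, C leaves no slack for detours.
Route from K: right 2 to M, up 2 to C, left 2 to A, down 1 to F — 7 moves in all.
Check: all required cells visited; 7 ≤ 7 moves.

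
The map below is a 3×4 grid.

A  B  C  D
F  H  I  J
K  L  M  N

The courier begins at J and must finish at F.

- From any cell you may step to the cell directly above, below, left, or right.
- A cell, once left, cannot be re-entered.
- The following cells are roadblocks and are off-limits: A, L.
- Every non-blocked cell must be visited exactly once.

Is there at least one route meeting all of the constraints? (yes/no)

no

Cell K has only one open neighbour but is neither the start nor the goal, so a Hamiltonian route would have to both enter and leave it through the same neighbour — impossible without revisiting.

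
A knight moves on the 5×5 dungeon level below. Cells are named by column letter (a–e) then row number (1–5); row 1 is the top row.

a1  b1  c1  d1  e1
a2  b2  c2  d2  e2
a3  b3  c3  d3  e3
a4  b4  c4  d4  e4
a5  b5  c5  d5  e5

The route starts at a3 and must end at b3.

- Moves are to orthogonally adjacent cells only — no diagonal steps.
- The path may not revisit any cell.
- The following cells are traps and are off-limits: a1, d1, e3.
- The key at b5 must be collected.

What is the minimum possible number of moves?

Any route passes through b5 somewhere between a3 and b3. Summing Manhattan distances along the two legs (a3 → b5 → b3) gives a lower bound of 3 + 2 = 5 moves.
A route of 5 moves achieves this: a3 → a4 → a5 → b5 → b4 → b3.
Since 5 matches the lower bound, it is optimal.

5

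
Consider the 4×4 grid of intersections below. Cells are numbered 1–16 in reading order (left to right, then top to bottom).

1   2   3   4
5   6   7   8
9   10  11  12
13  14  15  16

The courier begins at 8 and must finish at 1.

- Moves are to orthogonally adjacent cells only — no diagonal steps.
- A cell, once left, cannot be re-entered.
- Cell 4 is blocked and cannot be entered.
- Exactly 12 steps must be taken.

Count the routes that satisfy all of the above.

22

Need simple routes of exactly 12 moves from 8 to 1 (Manhattan distance 4, so 4 moves are spent on a detour and 4 undoing it).
Branch systematically from the start, pruning whenever the remaining move budget drops below the Manhattan distance to 1 or differs from it in parity. Grouping the completions by first move — via 12: 16; via 7: 6 — and summing: 16 + 6 = 22.
That gives 22 routes.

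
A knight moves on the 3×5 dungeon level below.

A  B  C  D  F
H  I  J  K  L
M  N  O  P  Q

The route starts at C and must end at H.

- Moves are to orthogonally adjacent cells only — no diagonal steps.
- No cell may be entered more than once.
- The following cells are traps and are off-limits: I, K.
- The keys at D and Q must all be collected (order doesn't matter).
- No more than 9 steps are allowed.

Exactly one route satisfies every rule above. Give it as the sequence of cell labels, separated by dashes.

C - D - F - L - Q - P - O - N - M - H

Any route must reach D and Q and still end at H within 9 moves, so the order of the required stops is forced.
Route from C: 2× right (reaching F), 2× down (reaching Q), 4× left (reaching M), up to H — 9 moves in all.
Check: all required cells visited; 9 ≤ 9 moves.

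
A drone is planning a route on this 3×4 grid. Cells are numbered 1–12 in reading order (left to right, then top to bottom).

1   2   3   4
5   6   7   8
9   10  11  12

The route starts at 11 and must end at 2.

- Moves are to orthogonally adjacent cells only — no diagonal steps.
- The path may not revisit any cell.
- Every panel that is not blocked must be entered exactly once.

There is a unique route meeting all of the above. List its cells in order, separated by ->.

11 -> 12 -> 8 -> 4 -> 3 -> 7 -> 6 -> 10 -> 9 -> 5 -> 1 -> 2

Need to visit all 12 open cells exactly once, starting at 11 and ending at 2.
Cell 4 has only two open neighbours (8 and 3), so the path must pass straight through it: one of those is the cell it's entered from and the other is where it exits.
Route from 11: right to 12, 2× up (reaching 4), left to 3, down to 7, left to 6, down to 10, left to 9, 2× up (reaching 1), right to 2 — 11 moves in all.
Check: all 12 open cells covered.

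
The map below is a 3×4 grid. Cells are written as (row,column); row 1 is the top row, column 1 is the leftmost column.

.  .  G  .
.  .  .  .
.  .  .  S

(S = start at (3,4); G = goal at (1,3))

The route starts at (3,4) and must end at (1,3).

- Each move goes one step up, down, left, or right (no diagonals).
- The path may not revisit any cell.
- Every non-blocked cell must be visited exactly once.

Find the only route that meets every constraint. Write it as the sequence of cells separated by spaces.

Need to visit all 12 open cells exactly once, starting at (3,4) and ending at (1,3).
Route from (3,4): left 3 to (3,1), up 2 to (1,1), right 1 to (1,2), down 1 to (2,2), right 2 to (2,4), up 1 to (1,4), left 1 to (1,3) — 11 moves in all.
Check: all 12 open cells covered.

(3,4) (3,3) (3,2) (3,1) (2,1) (1,1) (1,2) (2,2) (2,3) (2,4) (1,4) (1,3)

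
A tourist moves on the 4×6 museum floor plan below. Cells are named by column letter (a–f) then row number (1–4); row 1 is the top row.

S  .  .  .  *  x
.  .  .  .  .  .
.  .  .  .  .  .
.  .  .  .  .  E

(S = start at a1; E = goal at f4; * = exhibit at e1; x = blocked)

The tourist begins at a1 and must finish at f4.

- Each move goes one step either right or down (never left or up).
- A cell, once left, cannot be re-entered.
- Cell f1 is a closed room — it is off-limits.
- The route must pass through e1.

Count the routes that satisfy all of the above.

A right/down-only route from a1 to f4 makes exactly 3 down-moves and 5 right-moves in some order.
With no other constraints that would be C(8,3) = 56 routes.
Split at e1 and multiply the segment counts (each segment already excludes blocked cells): a1→e1: 1; e1→f4: 3; product = 3.
That gives 3 routes.

3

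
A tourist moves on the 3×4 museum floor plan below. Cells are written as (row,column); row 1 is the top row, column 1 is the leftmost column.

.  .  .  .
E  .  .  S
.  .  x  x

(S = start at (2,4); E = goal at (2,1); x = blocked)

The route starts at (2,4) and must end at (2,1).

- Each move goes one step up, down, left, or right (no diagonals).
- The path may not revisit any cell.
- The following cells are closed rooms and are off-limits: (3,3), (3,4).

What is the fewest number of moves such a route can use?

3

The Manhattan distance from (2,4) to (2,1) is |2−2| + |4−1| = 3, so at least 3 moves are needed.
A route of 3 moves achieves this: (2,4) → (2,3) → (2,2) → (2,1).
Since 3 matches the lower bound, it is optimal.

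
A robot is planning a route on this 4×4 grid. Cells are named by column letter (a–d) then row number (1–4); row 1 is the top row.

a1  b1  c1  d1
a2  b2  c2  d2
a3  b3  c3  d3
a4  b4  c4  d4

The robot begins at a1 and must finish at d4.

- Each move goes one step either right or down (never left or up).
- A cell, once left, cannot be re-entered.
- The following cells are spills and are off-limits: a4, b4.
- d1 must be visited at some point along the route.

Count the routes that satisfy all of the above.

1

A right/down-only route from a1 to d4 makes exactly 3 down-moves and 3 right-moves in some order.
With no other constraints that would be C(6,3) = 20 routes.
Split at d1 and multiply the segment counts (each segment already excludes blocked cells): a1→d1: 1; d1→d4: 1; product = 1.
That gives 1 route.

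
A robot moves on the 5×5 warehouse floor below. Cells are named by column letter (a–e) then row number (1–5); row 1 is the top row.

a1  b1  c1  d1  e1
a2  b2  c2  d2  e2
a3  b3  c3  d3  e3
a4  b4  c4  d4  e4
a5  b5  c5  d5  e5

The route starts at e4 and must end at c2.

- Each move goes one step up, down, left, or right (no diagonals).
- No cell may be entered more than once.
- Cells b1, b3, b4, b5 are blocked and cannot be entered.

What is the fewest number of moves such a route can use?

The Manhattan distance from e4 to c2 is |4−2| + |5−3| = 4, so at least 4 moves are needed.
A route of 4 moves achieves this: e4 → e3 → e2 → d2 → c2.
Since 4 matches the lower bound, it is optimal.

4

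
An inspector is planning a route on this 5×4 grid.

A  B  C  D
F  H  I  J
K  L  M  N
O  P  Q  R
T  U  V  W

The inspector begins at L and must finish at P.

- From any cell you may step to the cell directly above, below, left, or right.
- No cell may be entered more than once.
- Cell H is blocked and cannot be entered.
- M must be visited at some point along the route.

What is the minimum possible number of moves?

3

Any route passes through M somewhere between L and P. Summing Manhattan distances along the two legs (L → M → P) gives a lower bound of 1 + 2 = 3 moves.
A route of 3 moves achieves this: L → M → Q → P.
Since 3 matches the lower bound, it is optimal.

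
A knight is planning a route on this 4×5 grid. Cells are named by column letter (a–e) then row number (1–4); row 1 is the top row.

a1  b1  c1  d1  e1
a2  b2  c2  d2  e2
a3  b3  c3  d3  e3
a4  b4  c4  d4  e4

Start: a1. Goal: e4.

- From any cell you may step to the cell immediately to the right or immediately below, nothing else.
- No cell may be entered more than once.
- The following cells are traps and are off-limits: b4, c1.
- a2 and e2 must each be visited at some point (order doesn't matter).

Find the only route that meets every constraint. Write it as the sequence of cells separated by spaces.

a1 a2 b2 c2 d2 e2 e3 e4

Moves only go right or down, so the column and row indices never decrease.
Route from a1: down to a2, 4× right (reaching e2), 2× down (reaching e4) — 7 moves in all.
Check: all required cells visited.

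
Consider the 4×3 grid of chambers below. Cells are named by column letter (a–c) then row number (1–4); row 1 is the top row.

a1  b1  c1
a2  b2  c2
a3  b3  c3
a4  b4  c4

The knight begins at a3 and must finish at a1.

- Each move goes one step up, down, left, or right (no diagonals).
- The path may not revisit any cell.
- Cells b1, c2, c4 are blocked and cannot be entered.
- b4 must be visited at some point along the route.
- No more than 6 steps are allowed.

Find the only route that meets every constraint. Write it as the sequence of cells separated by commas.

a3, a4, b4, b3, b2, a2, a1

The 6-move cap with required stops at b4 leaves no slack for detours.
Route from a3: down to a4, right to b4, 2× up (reaching b2), left to a2, up to a1 — 6 moves in all.
Check: all required cells visited; 6 ≤ 6 moves.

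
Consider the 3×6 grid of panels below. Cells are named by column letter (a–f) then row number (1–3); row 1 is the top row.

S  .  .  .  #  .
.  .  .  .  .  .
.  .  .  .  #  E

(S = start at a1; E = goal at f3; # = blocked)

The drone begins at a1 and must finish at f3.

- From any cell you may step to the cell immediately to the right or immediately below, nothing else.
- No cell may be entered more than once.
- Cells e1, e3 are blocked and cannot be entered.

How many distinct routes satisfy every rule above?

4

A right/down-only route from a1 to f3 makes exactly 2 down-moves and 5 right-moves in some order.
With no other constraints that would be C(7,2) = 21 routes.
Subtract routes through each blocked cell (inclusion–exclusion for overlaps): − through e1: 3 − through e3: 15 + through e1&e3: 1 → 4.
That gives 4 routes.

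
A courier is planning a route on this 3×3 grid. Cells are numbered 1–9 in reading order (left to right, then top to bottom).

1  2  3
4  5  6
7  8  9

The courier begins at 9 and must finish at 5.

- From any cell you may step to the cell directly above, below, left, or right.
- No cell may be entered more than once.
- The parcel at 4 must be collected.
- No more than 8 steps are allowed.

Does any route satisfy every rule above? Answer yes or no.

One route that works: 9 → 8 → 7 → 4 → 5.

yes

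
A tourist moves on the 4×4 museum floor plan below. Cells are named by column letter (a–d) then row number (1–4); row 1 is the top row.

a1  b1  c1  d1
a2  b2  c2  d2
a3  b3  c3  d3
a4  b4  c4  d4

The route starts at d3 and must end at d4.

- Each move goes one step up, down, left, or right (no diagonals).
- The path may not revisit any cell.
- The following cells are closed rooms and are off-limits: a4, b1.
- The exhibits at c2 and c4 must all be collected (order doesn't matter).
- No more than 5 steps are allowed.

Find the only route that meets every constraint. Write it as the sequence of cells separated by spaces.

The 5-move cap with required stops at c2, c4 leaves no slack for detours.
Route from d3: up 1 to d2, left 1 to c2, down 2 to c4, right 1 to d4 — 5 moves in all.
Check: all required cells visited; 5 ≤ 5 moves.

d3 d2 c2 c3 c4 d4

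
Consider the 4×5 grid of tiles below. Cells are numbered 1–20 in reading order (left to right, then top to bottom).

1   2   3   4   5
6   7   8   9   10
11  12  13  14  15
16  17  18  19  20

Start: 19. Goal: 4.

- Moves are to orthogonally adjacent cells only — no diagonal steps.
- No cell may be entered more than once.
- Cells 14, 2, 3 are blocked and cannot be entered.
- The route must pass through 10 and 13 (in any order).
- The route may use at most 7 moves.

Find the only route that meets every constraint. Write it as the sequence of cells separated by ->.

19 -> 18 -> 13 -> 8 -> 9 -> 10 -> 5 -> 4

The 7-move cap with required stops at 10, 13 leaves no slack for detours.
Route from 19: left 1 to 18, up 2 to 8, right 2 to 10, up 1 to 5, left 1 to 4 — 7 moves in all.
Check: all required cells visited; 7 ≤ 7 moves.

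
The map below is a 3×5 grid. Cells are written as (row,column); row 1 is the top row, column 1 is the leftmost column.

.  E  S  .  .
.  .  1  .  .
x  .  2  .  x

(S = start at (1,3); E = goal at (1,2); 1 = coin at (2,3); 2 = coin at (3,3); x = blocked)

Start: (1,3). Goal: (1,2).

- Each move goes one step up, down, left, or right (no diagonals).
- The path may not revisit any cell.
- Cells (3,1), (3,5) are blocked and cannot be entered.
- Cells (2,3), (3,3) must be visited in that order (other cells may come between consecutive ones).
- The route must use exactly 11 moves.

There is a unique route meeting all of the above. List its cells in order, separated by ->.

The waypoints must appear in the order (2,3), (3,3), with no cell reused.
Route from (1,3): 2× right (reaching (1,5)), down to (2,5), 2× left (reaching (2,3)), down to (3,3), left to (3,2), up to (2,2), left to (2,1), up to (1,1), right to (1,2) — 11 moves in all.
Check: order respected (1 at step 5, 2 at step 6); 11 moves as required.

(1,3) -> (1,4) -> (1,5) -> (2,5) -> (2,4) -> (2,3) -> (3,3) -> (3,2) -> (2,2) -> (2,1) -> (1,1) -> (1,2)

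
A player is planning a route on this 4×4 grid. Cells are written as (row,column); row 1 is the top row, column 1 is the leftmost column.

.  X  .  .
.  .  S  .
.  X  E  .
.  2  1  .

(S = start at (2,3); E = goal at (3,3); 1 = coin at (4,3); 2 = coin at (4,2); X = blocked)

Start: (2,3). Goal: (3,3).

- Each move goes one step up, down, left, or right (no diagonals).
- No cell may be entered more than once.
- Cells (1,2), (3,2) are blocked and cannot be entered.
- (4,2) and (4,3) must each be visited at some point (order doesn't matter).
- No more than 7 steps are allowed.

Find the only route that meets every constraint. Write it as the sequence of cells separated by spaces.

The budget equals the shortest possible length, so every move has to be on a shortest route through the required cells.
Route from (2,3): 2× left (reaching (2,1)), 2× down (reaching (4,1)), 2× right (reaching (4,3)), up to (3,3) — 7 moves in all.
Check: all required cells visited; 7 ≤ 7 moves.

(2,3) (2,2) (2,1) (3,1) (4,1) (4,2) (4,3) (3,3)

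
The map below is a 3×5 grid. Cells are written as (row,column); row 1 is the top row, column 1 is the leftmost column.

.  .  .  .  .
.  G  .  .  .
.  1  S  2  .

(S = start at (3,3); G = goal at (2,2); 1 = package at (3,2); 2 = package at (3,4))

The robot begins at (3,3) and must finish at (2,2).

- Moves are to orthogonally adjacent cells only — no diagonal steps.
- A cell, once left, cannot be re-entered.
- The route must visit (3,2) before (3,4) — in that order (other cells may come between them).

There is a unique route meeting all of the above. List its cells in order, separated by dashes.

(3,3) - (3,2) - (3,1) - (2,1) - (1,1) - (1,2) - (1,3) - (1,4) - (1,5) - (2,5) - (3,5) - (3,4) - (2,4) - (2,3) - (2,2)

The waypoints must appear in the order (3,2), (3,4), with no cell reused.
Route from (3,3): left 2 to (3,1), up 2 to (1,1), right 4 to (1,5), down 2 to (3,5), left 1 to (3,4), up 1 to (2,4), left 2 to (2,2) — 14 moves in all.
Check: order respected (1 at step 1, 2 at step 11).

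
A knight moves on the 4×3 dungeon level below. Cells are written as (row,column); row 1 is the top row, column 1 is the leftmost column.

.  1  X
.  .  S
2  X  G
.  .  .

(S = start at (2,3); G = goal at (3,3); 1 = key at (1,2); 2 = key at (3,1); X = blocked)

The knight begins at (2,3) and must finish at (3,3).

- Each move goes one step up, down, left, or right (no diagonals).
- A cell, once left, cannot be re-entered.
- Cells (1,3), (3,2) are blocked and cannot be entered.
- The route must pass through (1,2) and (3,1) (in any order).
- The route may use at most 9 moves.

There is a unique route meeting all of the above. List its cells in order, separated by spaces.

Any route must reach (1,2) and (3,1) and still end at (3,3) within 9 moves, so the order of the required stops is forced.
Route from (2,3): left 1 to (2,2), up 1 to (1,2), left 1 to (1,1), down 3 to (4,1), right 2 to (4,3), up 1 to (3,3) — 9 moves in all.
Check: all required cells visited; 9 ≤ 9 moves.

(2,3) (2,2) (1,2) (1,1) (2,1) (3,1) (4,1) (4,2) (4,3) (3,3)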